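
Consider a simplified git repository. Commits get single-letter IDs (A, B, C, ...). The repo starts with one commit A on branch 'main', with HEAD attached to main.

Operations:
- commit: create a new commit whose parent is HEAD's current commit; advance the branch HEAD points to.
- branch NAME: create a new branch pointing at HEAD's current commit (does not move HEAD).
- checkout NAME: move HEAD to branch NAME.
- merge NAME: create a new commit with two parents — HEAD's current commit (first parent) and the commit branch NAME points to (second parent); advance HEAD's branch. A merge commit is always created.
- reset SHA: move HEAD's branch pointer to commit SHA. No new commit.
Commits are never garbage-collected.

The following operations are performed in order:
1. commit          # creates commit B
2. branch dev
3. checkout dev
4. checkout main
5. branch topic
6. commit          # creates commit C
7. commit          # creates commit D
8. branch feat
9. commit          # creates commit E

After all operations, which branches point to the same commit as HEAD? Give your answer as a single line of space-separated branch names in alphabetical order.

Answer: main

Derivation:
After op 1 (commit): HEAD=main@B [main=B]
After op 2 (branch): HEAD=main@B [dev=B main=B]
After op 3 (checkout): HEAD=dev@B [dev=B main=B]
After op 4 (checkout): HEAD=main@B [dev=B main=B]
After op 5 (branch): HEAD=main@B [dev=B main=B topic=B]
After op 6 (commit): HEAD=main@C [dev=B main=C topic=B]
After op 7 (commit): HEAD=main@D [dev=B main=D topic=B]
After op 8 (branch): HEAD=main@D [dev=B feat=D main=D topic=B]
After op 9 (commit): HEAD=main@E [dev=B feat=D main=E topic=B]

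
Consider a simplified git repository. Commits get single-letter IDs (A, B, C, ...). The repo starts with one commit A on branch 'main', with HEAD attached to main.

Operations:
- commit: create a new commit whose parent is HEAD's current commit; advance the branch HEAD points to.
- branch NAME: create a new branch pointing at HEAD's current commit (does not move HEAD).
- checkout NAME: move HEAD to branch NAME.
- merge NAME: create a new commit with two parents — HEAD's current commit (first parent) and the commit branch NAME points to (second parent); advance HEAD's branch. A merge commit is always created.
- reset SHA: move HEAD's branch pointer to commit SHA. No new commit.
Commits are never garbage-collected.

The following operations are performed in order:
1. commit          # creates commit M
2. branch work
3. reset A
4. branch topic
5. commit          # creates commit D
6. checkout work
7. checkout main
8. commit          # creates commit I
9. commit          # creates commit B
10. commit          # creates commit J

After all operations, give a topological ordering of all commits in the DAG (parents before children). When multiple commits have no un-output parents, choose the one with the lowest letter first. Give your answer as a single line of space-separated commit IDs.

Answer: A D I B J M

Derivation:
After op 1 (commit): HEAD=main@M [main=M]
After op 2 (branch): HEAD=main@M [main=M work=M]
After op 3 (reset): HEAD=main@A [main=A work=M]
After op 4 (branch): HEAD=main@A [main=A topic=A work=M]
After op 5 (commit): HEAD=main@D [main=D topic=A work=M]
After op 6 (checkout): HEAD=work@M [main=D topic=A work=M]
After op 7 (checkout): HEAD=main@D [main=D topic=A work=M]
After op 8 (commit): HEAD=main@I [main=I topic=A work=M]
After op 9 (commit): HEAD=main@B [main=B topic=A work=M]
After op 10 (commit): HEAD=main@J [main=J topic=A work=M]
commit A: parents=[]
commit B: parents=['I']
commit D: parents=['A']
commit I: parents=['D']
commit J: parents=['B']
commit M: parents=['A']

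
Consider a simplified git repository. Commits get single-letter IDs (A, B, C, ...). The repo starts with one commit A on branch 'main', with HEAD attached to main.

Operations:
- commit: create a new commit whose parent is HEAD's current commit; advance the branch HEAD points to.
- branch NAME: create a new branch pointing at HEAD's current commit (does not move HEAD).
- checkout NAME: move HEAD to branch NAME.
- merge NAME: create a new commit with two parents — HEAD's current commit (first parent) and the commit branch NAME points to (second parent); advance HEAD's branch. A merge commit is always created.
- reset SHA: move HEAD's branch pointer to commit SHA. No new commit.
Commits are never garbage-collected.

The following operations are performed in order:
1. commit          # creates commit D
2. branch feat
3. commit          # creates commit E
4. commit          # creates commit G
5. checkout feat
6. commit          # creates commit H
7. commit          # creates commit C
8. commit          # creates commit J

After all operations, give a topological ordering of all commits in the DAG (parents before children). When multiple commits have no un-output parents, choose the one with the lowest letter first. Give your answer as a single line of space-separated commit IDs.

After op 1 (commit): HEAD=main@D [main=D]
After op 2 (branch): HEAD=main@D [feat=D main=D]
After op 3 (commit): HEAD=main@E [feat=D main=E]
After op 4 (commit): HEAD=main@G [feat=D main=G]
After op 5 (checkout): HEAD=feat@D [feat=D main=G]
After op 6 (commit): HEAD=feat@H [feat=H main=G]
After op 7 (commit): HEAD=feat@C [feat=C main=G]
After op 8 (commit): HEAD=feat@J [feat=J main=G]
commit A: parents=[]
commit C: parents=['H']
commit D: parents=['A']
commit E: parents=['D']
commit G: parents=['E']
commit H: parents=['D']
commit J: parents=['C']

Answer: A D E G H C J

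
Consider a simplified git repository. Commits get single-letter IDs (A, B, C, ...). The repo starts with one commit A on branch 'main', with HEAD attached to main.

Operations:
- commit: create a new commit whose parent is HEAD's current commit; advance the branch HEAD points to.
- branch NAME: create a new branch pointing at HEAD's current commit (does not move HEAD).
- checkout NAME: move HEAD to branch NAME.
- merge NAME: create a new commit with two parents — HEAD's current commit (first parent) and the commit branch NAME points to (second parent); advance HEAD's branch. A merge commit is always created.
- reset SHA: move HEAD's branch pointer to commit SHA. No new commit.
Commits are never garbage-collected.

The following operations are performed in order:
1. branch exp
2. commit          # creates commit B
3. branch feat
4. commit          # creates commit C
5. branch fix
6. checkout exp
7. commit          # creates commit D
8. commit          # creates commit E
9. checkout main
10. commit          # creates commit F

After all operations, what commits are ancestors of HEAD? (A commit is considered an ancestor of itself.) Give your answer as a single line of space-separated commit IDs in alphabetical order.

Answer: A B C F

Derivation:
After op 1 (branch): HEAD=main@A [exp=A main=A]
After op 2 (commit): HEAD=main@B [exp=A main=B]
After op 3 (branch): HEAD=main@B [exp=A feat=B main=B]
After op 4 (commit): HEAD=main@C [exp=A feat=B main=C]
After op 5 (branch): HEAD=main@C [exp=A feat=B fix=C main=C]
After op 6 (checkout): HEAD=exp@A [exp=A feat=B fix=C main=C]
After op 7 (commit): HEAD=exp@D [exp=D feat=B fix=C main=C]
After op 8 (commit): HEAD=exp@E [exp=E feat=B fix=C main=C]
After op 9 (checkout): HEAD=main@C [exp=E feat=B fix=C main=C]
After op 10 (commit): HEAD=main@F [exp=E feat=B fix=C main=F]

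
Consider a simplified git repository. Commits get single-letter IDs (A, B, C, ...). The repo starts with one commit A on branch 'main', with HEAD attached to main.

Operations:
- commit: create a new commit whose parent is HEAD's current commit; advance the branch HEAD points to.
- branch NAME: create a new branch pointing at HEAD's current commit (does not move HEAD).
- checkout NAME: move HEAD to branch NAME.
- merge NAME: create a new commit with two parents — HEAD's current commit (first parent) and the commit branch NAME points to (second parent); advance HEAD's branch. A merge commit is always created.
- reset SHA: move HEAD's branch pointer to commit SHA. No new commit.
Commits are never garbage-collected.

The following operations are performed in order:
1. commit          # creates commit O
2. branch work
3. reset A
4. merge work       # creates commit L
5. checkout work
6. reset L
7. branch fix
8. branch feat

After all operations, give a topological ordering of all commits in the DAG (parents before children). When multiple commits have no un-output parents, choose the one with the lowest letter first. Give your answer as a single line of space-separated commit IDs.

Answer: A O L

Derivation:
After op 1 (commit): HEAD=main@O [main=O]
After op 2 (branch): HEAD=main@O [main=O work=O]
After op 3 (reset): HEAD=main@A [main=A work=O]
After op 4 (merge): HEAD=main@L [main=L work=O]
After op 5 (checkout): HEAD=work@O [main=L work=O]
After op 6 (reset): HEAD=work@L [main=L work=L]
After op 7 (branch): HEAD=work@L [fix=L main=L work=L]
After op 8 (branch): HEAD=work@L [feat=L fix=L main=L work=L]
commit A: parents=[]
commit L: parents=['A', 'O']
commit O: parents=['A']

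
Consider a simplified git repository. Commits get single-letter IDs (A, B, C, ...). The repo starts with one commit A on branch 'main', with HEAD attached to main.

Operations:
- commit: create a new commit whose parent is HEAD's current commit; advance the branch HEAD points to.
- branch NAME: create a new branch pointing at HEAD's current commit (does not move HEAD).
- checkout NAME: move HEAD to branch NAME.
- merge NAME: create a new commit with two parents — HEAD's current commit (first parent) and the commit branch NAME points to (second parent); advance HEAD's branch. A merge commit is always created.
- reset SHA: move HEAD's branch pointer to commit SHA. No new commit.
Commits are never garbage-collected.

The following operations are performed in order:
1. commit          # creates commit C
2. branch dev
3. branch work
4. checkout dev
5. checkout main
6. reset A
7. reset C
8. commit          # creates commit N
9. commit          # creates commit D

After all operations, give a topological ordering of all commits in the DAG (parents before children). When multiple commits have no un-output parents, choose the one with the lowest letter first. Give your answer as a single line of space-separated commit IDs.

Answer: A C N D

Derivation:
After op 1 (commit): HEAD=main@C [main=C]
After op 2 (branch): HEAD=main@C [dev=C main=C]
After op 3 (branch): HEAD=main@C [dev=C main=C work=C]
After op 4 (checkout): HEAD=dev@C [dev=C main=C work=C]
After op 5 (checkout): HEAD=main@C [dev=C main=C work=C]
After op 6 (reset): HEAD=main@A [dev=C main=A work=C]
After op 7 (reset): HEAD=main@C [dev=C main=C work=C]
After op 8 (commit): HEAD=main@N [dev=C main=N work=C]
After op 9 (commit): HEAD=main@D [dev=C main=D work=C]
commit A: parents=[]
commit C: parents=['A']
commit D: parents=['N']
commit N: parents=['C']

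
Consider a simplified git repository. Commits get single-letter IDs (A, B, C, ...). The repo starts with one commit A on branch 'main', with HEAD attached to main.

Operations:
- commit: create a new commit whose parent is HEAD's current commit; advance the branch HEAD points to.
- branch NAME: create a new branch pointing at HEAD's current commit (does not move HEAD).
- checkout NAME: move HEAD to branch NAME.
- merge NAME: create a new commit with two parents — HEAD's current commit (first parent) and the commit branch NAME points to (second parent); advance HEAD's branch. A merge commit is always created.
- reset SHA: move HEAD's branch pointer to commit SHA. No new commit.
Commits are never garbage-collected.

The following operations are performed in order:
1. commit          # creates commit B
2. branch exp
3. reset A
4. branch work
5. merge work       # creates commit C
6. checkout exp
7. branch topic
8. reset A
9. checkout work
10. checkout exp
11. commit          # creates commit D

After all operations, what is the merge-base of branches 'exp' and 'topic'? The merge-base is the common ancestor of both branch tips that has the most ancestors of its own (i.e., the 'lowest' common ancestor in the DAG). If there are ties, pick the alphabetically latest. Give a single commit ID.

Answer: A

Derivation:
After op 1 (commit): HEAD=main@B [main=B]
After op 2 (branch): HEAD=main@B [exp=B main=B]
After op 3 (reset): HEAD=main@A [exp=B main=A]
After op 4 (branch): HEAD=main@A [exp=B main=A work=A]
After op 5 (merge): HEAD=main@C [exp=B main=C work=A]
After op 6 (checkout): HEAD=exp@B [exp=B main=C work=A]
After op 7 (branch): HEAD=exp@B [exp=B main=C topic=B work=A]
After op 8 (reset): HEAD=exp@A [exp=A main=C topic=B work=A]
After op 9 (checkout): HEAD=work@A [exp=A main=C topic=B work=A]
After op 10 (checkout): HEAD=exp@A [exp=A main=C topic=B work=A]
After op 11 (commit): HEAD=exp@D [exp=D main=C topic=B work=A]
ancestors(exp=D): ['A', 'D']
ancestors(topic=B): ['A', 'B']
common: ['A']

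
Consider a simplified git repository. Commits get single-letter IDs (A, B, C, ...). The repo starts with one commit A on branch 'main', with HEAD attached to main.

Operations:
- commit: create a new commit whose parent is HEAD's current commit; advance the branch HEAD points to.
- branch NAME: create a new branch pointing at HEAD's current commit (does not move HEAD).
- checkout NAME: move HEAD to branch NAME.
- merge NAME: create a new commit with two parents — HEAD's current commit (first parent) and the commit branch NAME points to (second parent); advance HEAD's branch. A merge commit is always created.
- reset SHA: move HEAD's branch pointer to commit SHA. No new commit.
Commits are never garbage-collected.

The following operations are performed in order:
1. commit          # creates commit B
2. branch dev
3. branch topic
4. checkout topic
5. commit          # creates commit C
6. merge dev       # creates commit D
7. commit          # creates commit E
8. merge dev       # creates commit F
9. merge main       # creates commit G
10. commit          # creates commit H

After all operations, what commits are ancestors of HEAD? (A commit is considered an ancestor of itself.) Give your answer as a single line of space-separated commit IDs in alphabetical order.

Answer: A B C D E F G H

Derivation:
After op 1 (commit): HEAD=main@B [main=B]
After op 2 (branch): HEAD=main@B [dev=B main=B]
After op 3 (branch): HEAD=main@B [dev=B main=B topic=B]
After op 4 (checkout): HEAD=topic@B [dev=B main=B topic=B]
After op 5 (commit): HEAD=topic@C [dev=B main=B topic=C]
After op 6 (merge): HEAD=topic@D [dev=B main=B topic=D]
After op 7 (commit): HEAD=topic@E [dev=B main=B topic=E]
After op 8 (merge): HEAD=topic@F [dev=B main=B topic=F]
After op 9 (merge): HEAD=topic@G [dev=B main=B topic=G]
After op 10 (commit): HEAD=topic@H [dev=B main=B topic=H]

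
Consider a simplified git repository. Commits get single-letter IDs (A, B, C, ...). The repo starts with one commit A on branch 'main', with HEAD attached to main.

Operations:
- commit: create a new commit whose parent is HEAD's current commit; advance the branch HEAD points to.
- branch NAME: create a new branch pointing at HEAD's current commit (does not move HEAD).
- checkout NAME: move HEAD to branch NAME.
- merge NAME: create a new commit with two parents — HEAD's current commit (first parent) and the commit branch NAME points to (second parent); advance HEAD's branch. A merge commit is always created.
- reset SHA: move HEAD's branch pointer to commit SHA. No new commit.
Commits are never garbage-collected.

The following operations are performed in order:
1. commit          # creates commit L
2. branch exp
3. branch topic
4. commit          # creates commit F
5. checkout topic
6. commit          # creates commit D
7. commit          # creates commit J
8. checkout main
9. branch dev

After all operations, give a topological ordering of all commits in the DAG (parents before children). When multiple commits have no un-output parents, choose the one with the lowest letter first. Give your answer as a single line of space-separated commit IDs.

Answer: A L D F J

Derivation:
After op 1 (commit): HEAD=main@L [main=L]
After op 2 (branch): HEAD=main@L [exp=L main=L]
After op 3 (branch): HEAD=main@L [exp=L main=L topic=L]
After op 4 (commit): HEAD=main@F [exp=L main=F topic=L]
After op 5 (checkout): HEAD=topic@L [exp=L main=F topic=L]
After op 6 (commit): HEAD=topic@D [exp=L main=F topic=D]
After op 7 (commit): HEAD=topic@J [exp=L main=F topic=J]
After op 8 (checkout): HEAD=main@F [exp=L main=F topic=J]
After op 9 (branch): HEAD=main@F [dev=F exp=L main=F topic=J]
commit A: parents=[]
commit D: parents=['L']
commit F: parents=['L']
commit J: parents=['D']
commit L: parents=['A']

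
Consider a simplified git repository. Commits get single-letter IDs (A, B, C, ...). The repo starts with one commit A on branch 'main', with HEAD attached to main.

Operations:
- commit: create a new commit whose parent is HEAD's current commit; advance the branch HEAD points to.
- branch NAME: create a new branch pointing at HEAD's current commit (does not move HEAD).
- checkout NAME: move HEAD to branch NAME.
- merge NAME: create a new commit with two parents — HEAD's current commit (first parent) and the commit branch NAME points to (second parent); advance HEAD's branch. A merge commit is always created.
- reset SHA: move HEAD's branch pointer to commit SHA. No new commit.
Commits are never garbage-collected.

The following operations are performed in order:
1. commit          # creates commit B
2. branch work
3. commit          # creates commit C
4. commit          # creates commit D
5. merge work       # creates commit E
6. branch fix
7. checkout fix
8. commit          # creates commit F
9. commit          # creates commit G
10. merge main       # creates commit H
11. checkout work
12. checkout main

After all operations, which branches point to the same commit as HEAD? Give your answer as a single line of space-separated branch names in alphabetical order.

After op 1 (commit): HEAD=main@B [main=B]
After op 2 (branch): HEAD=main@B [main=B work=B]
After op 3 (commit): HEAD=main@C [main=C work=B]
After op 4 (commit): HEAD=main@D [main=D work=B]
After op 5 (merge): HEAD=main@E [main=E work=B]
After op 6 (branch): HEAD=main@E [fix=E main=E work=B]
After op 7 (checkout): HEAD=fix@E [fix=E main=E work=B]
After op 8 (commit): HEAD=fix@F [fix=F main=E work=B]
After op 9 (commit): HEAD=fix@G [fix=G main=E work=B]
After op 10 (merge): HEAD=fix@H [fix=H main=E work=B]
After op 11 (checkout): HEAD=work@B [fix=H main=E work=B]
After op 12 (checkout): HEAD=main@E [fix=H main=E work=B]

Answer: main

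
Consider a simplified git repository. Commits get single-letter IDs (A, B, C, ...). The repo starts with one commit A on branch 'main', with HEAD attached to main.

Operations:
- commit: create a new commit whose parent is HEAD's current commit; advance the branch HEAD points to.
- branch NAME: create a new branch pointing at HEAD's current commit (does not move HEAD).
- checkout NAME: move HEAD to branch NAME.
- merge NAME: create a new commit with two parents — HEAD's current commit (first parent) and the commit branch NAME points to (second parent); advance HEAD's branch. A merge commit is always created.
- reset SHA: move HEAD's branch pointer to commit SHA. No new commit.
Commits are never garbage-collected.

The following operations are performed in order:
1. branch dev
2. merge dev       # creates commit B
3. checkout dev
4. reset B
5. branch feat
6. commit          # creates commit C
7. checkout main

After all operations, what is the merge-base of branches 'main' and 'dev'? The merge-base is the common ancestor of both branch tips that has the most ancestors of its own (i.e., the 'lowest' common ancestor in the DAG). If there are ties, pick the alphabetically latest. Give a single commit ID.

Answer: B

Derivation:
After op 1 (branch): HEAD=main@A [dev=A main=A]
After op 2 (merge): HEAD=main@B [dev=A main=B]
After op 3 (checkout): HEAD=dev@A [dev=A main=B]
After op 4 (reset): HEAD=dev@B [dev=B main=B]
After op 5 (branch): HEAD=dev@B [dev=B feat=B main=B]
After op 6 (commit): HEAD=dev@C [dev=C feat=B main=B]
After op 7 (checkout): HEAD=main@B [dev=C feat=B main=B]
ancestors(main=B): ['A', 'B']
ancestors(dev=C): ['A', 'B', 'C']
common: ['A', 'B']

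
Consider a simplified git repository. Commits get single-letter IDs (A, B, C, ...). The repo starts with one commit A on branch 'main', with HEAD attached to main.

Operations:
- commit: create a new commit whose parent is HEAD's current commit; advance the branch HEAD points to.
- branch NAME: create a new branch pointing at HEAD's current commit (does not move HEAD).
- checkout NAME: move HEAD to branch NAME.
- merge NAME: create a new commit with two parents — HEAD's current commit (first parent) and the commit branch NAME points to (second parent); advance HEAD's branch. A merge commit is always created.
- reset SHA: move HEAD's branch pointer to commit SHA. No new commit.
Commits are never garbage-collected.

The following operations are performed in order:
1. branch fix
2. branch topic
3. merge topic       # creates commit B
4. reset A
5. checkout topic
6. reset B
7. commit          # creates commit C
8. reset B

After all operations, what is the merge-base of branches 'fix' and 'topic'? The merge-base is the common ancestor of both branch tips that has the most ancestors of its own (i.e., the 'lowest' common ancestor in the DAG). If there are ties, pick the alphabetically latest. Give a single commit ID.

Answer: A

Derivation:
After op 1 (branch): HEAD=main@A [fix=A main=A]
After op 2 (branch): HEAD=main@A [fix=A main=A topic=A]
After op 3 (merge): HEAD=main@B [fix=A main=B topic=A]
After op 4 (reset): HEAD=main@A [fix=A main=A topic=A]
After op 5 (checkout): HEAD=topic@A [fix=A main=A topic=A]
After op 6 (reset): HEAD=topic@B [fix=A main=A topic=B]
After op 7 (commit): HEAD=topic@C [fix=A main=A topic=C]
After op 8 (reset): HEAD=topic@B [fix=A main=A topic=B]
ancestors(fix=A): ['A']
ancestors(topic=B): ['A', 'B']
common: ['A']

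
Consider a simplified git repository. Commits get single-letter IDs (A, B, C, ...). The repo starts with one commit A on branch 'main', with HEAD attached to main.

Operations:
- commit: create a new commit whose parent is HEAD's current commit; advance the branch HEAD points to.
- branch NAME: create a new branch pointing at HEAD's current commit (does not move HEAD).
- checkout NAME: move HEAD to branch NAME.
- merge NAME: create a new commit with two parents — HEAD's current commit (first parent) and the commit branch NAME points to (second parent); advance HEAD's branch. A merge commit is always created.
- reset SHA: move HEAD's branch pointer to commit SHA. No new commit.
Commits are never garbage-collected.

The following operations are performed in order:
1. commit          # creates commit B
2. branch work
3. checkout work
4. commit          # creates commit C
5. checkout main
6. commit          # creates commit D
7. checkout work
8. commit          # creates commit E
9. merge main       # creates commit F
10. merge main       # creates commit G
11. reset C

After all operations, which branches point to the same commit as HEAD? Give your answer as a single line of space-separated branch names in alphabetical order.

Answer: work

Derivation:
After op 1 (commit): HEAD=main@B [main=B]
After op 2 (branch): HEAD=main@B [main=B work=B]
After op 3 (checkout): HEAD=work@B [main=B work=B]
After op 4 (commit): HEAD=work@C [main=B work=C]
After op 5 (checkout): HEAD=main@B [main=B work=C]
After op 6 (commit): HEAD=main@D [main=D work=C]
After op 7 (checkout): HEAD=work@C [main=D work=C]
After op 8 (commit): HEAD=work@E [main=D work=E]
After op 9 (merge): HEAD=work@F [main=D work=F]
After op 10 (merge): HEAD=work@G [main=D work=G]
After op 11 (reset): HEAD=work@C [main=D work=C]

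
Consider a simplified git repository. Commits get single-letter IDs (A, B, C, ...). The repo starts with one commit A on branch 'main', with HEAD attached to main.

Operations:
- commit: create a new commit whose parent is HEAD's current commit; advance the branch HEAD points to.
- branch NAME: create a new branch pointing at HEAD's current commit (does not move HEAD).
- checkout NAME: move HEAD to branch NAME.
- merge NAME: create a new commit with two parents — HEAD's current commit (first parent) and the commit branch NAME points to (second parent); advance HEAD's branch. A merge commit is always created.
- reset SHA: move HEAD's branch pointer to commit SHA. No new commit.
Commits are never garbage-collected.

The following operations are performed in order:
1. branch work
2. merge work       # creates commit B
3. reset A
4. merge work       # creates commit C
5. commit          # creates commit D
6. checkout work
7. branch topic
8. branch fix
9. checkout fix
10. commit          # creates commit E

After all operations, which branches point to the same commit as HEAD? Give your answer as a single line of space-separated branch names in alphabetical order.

Answer: fix

Derivation:
After op 1 (branch): HEAD=main@A [main=A work=A]
After op 2 (merge): HEAD=main@B [main=B work=A]
After op 3 (reset): HEAD=main@A [main=A work=A]
After op 4 (merge): HEAD=main@C [main=C work=A]
After op 5 (commit): HEAD=main@D [main=D work=A]
After op 6 (checkout): HEAD=work@A [main=D work=A]
After op 7 (branch): HEAD=work@A [main=D topic=A work=A]
After op 8 (branch): HEAD=work@A [fix=A main=D topic=A work=A]
After op 9 (checkout): HEAD=fix@A [fix=A main=D topic=A work=A]
After op 10 (commit): HEAD=fix@E [fix=E main=D topic=A work=A]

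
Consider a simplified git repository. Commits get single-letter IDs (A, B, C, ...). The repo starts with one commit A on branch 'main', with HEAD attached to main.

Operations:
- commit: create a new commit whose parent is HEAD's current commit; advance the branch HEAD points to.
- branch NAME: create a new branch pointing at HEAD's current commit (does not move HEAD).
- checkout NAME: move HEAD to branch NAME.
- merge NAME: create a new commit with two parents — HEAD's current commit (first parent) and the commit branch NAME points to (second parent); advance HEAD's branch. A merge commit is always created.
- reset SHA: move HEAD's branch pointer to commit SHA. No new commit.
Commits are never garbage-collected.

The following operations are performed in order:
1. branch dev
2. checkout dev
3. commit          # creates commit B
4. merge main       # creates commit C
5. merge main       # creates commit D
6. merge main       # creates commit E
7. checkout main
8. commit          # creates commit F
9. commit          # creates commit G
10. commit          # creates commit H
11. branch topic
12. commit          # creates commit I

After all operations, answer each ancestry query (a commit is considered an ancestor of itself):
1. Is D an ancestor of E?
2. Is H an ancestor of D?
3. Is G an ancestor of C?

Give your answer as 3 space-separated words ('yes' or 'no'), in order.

After op 1 (branch): HEAD=main@A [dev=A main=A]
After op 2 (checkout): HEAD=dev@A [dev=A main=A]
After op 3 (commit): HEAD=dev@B [dev=B main=A]
After op 4 (merge): HEAD=dev@C [dev=C main=A]
After op 5 (merge): HEAD=dev@D [dev=D main=A]
After op 6 (merge): HEAD=dev@E [dev=E main=A]
After op 7 (checkout): HEAD=main@A [dev=E main=A]
After op 8 (commit): HEAD=main@F [dev=E main=F]
After op 9 (commit): HEAD=main@G [dev=E main=G]
After op 10 (commit): HEAD=main@H [dev=E main=H]
After op 11 (branch): HEAD=main@H [dev=E main=H topic=H]
After op 12 (commit): HEAD=main@I [dev=E main=I topic=H]
ancestors(E) = {A,B,C,D,E}; D in? yes
ancestors(D) = {A,B,C,D}; H in? no
ancestors(C) = {A,B,C}; G in? no

Answer: yes no no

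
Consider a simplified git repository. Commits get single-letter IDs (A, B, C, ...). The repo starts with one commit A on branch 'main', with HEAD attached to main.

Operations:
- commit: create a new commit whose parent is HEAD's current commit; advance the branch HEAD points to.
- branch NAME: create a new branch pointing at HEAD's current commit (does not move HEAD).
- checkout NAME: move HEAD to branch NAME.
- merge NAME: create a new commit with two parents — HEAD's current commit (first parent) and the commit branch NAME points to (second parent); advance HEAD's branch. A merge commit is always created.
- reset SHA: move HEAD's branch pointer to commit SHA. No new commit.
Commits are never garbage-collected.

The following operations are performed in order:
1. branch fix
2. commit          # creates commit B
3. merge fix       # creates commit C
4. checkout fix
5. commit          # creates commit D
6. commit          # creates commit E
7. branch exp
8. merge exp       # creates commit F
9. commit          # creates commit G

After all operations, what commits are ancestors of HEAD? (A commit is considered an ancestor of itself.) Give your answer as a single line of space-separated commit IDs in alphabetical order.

After op 1 (branch): HEAD=main@A [fix=A main=A]
After op 2 (commit): HEAD=main@B [fix=A main=B]
After op 3 (merge): HEAD=main@C [fix=A main=C]
After op 4 (checkout): HEAD=fix@A [fix=A main=C]
After op 5 (commit): HEAD=fix@D [fix=D main=C]
After op 6 (commit): HEAD=fix@E [fix=E main=C]
After op 7 (branch): HEAD=fix@E [exp=E fix=E main=C]
After op 8 (merge): HEAD=fix@F [exp=E fix=F main=C]
After op 9 (commit): HEAD=fix@G [exp=E fix=G main=C]

Answer: A D E F G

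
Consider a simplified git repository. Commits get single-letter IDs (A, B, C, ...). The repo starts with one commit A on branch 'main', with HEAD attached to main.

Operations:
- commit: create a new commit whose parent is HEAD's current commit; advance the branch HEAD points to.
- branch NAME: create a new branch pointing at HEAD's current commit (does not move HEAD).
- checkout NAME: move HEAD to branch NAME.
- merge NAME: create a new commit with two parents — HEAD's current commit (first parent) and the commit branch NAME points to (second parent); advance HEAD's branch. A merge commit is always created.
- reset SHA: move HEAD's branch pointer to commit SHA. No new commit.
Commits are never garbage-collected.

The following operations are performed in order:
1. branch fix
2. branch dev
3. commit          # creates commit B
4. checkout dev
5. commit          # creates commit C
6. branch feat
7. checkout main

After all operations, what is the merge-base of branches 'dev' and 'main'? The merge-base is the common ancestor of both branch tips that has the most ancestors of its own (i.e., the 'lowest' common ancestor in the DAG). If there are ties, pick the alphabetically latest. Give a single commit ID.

Answer: A

Derivation:
After op 1 (branch): HEAD=main@A [fix=A main=A]
After op 2 (branch): HEAD=main@A [dev=A fix=A main=A]
After op 3 (commit): HEAD=main@B [dev=A fix=A main=B]
After op 4 (checkout): HEAD=dev@A [dev=A fix=A main=B]
After op 5 (commit): HEAD=dev@C [dev=C fix=A main=B]
After op 6 (branch): HEAD=dev@C [dev=C feat=C fix=A main=B]
After op 7 (checkout): HEAD=main@B [dev=C feat=C fix=A main=B]
ancestors(dev=C): ['A', 'C']
ancestors(main=B): ['A', 'B']
common: ['A']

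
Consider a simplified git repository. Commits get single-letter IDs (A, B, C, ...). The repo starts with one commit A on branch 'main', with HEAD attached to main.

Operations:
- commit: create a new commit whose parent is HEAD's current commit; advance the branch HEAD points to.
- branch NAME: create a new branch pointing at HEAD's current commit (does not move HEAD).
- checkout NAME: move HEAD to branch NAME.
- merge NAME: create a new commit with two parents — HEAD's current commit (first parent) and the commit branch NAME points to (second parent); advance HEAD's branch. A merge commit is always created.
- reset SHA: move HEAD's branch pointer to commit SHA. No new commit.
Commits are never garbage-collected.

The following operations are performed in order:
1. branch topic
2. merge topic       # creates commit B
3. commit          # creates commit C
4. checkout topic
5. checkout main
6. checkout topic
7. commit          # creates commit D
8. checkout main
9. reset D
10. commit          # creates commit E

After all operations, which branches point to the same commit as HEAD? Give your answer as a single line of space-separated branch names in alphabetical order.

After op 1 (branch): HEAD=main@A [main=A topic=A]
After op 2 (merge): HEAD=main@B [main=B topic=A]
After op 3 (commit): HEAD=main@C [main=C topic=A]
After op 4 (checkout): HEAD=topic@A [main=C topic=A]
After op 5 (checkout): HEAD=main@C [main=C topic=A]
After op 6 (checkout): HEAD=topic@A [main=C topic=A]
After op 7 (commit): HEAD=topic@D [main=C topic=D]
After op 8 (checkout): HEAD=main@C [main=C topic=D]
After op 9 (reset): HEAD=main@D [main=D topic=D]
After op 10 (commit): HEAD=main@E [main=E topic=D]

Answer: main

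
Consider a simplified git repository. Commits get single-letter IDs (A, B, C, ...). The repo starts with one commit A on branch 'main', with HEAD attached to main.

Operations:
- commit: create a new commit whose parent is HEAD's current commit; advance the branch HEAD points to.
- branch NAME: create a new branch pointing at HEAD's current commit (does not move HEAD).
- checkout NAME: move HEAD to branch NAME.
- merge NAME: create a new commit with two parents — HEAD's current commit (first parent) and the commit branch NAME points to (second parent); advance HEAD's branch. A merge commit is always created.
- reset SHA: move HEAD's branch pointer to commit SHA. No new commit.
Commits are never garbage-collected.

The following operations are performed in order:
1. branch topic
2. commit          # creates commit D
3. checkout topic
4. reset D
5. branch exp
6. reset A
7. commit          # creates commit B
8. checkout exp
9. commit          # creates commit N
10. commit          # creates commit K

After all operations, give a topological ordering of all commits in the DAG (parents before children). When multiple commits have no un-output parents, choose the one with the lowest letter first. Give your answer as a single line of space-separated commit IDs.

After op 1 (branch): HEAD=main@A [main=A topic=A]
After op 2 (commit): HEAD=main@D [main=D topic=A]
After op 3 (checkout): HEAD=topic@A [main=D topic=A]
After op 4 (reset): HEAD=topic@D [main=D topic=D]
After op 5 (branch): HEAD=topic@D [exp=D main=D topic=D]
After op 6 (reset): HEAD=topic@A [exp=D main=D topic=A]
After op 7 (commit): HEAD=topic@B [exp=D main=D topic=B]
After op 8 (checkout): HEAD=exp@D [exp=D main=D topic=B]
After op 9 (commit): HEAD=exp@N [exp=N main=D topic=B]
After op 10 (commit): HEAD=exp@K [exp=K main=D topic=B]
commit A: parents=[]
commit B: parents=['A']
commit D: parents=['A']
commit K: parents=['N']
commit N: parents=['D']

Answer: A B D N K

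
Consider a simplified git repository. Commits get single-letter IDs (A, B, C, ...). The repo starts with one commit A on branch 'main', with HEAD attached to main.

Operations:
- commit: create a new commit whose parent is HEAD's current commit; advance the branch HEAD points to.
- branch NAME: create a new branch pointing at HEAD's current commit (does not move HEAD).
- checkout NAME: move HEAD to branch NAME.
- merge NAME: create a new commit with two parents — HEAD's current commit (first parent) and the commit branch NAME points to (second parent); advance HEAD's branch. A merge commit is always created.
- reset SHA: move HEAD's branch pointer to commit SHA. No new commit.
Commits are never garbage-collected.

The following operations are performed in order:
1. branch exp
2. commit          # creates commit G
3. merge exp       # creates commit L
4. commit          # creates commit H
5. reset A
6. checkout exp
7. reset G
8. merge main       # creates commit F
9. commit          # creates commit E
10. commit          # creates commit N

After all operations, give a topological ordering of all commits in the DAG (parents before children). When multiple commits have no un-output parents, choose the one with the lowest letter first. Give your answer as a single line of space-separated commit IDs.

After op 1 (branch): HEAD=main@A [exp=A main=A]
After op 2 (commit): HEAD=main@G [exp=A main=G]
After op 3 (merge): HEAD=main@L [exp=A main=L]
After op 4 (commit): HEAD=main@H [exp=A main=H]
After op 5 (reset): HEAD=main@A [exp=A main=A]
After op 6 (checkout): HEAD=exp@A [exp=A main=A]
After op 7 (reset): HEAD=exp@G [exp=G main=A]
After op 8 (merge): HEAD=exp@F [exp=F main=A]
After op 9 (commit): HEAD=exp@E [exp=E main=A]
After op 10 (commit): HEAD=exp@N [exp=N main=A]
commit A: parents=[]
commit E: parents=['F']
commit F: parents=['G', 'A']
commit G: parents=['A']
commit H: parents=['L']
commit L: parents=['G', 'A']
commit N: parents=['E']

Answer: A G F E L H N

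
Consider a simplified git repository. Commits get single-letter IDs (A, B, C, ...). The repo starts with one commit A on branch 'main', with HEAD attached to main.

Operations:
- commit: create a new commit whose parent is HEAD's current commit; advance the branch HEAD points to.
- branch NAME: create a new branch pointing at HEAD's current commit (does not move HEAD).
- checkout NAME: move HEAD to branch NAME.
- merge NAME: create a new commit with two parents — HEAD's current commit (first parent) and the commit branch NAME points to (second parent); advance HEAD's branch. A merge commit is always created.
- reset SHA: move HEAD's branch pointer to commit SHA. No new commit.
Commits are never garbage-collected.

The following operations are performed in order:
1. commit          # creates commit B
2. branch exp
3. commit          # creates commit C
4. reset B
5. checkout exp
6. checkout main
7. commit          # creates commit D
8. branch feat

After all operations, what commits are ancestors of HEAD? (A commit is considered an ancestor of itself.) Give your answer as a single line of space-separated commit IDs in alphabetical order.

After op 1 (commit): HEAD=main@B [main=B]
After op 2 (branch): HEAD=main@B [exp=B main=B]
After op 3 (commit): HEAD=main@C [exp=B main=C]
After op 4 (reset): HEAD=main@B [exp=B main=B]
After op 5 (checkout): HEAD=exp@B [exp=B main=B]
After op 6 (checkout): HEAD=main@B [exp=B main=B]
After op 7 (commit): HEAD=main@D [exp=B main=D]
After op 8 (branch): HEAD=main@D [exp=B feat=D main=D]

Answer: A B D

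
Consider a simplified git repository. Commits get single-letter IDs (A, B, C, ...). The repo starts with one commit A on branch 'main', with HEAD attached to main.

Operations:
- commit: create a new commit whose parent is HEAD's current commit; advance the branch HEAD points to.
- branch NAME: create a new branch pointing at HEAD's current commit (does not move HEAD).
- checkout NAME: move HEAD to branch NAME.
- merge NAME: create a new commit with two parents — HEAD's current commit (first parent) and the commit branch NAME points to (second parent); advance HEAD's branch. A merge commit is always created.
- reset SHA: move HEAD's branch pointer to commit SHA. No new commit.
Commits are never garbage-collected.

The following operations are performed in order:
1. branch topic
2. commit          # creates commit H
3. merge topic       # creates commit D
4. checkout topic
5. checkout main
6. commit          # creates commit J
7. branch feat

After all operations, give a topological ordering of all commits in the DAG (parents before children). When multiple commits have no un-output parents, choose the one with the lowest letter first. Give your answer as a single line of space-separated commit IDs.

Answer: A H D J

Derivation:
After op 1 (branch): HEAD=main@A [main=A topic=A]
After op 2 (commit): HEAD=main@H [main=H topic=A]
After op 3 (merge): HEAD=main@D [main=D topic=A]
After op 4 (checkout): HEAD=topic@A [main=D topic=A]
After op 5 (checkout): HEAD=main@D [main=D topic=A]
After op 6 (commit): HEAD=main@J [main=J topic=A]
After op 7 (branch): HEAD=main@J [feat=J main=J topic=A]
commit A: parents=[]
commit D: parents=['H', 'A']
commit H: parents=['A']
commit J: parents=['D']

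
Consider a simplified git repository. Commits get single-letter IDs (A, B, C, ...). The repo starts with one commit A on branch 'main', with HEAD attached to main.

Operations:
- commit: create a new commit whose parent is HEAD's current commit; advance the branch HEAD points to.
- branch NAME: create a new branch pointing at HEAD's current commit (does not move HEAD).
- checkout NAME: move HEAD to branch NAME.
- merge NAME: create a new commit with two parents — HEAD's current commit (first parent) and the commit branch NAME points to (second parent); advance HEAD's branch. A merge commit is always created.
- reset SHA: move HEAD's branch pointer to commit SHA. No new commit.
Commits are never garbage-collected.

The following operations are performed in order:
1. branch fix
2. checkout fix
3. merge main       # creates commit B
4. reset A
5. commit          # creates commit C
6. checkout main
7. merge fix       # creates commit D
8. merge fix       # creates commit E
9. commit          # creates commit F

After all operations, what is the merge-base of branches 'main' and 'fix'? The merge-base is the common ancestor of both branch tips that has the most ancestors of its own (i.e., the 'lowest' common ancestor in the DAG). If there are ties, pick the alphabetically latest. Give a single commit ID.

After op 1 (branch): HEAD=main@A [fix=A main=A]
After op 2 (checkout): HEAD=fix@A [fix=A main=A]
After op 3 (merge): HEAD=fix@B [fix=B main=A]
After op 4 (reset): HEAD=fix@A [fix=A main=A]
After op 5 (commit): HEAD=fix@C [fix=C main=A]
After op 6 (checkout): HEAD=main@A [fix=C main=A]
After op 7 (merge): HEAD=main@D [fix=C main=D]
After op 8 (merge): HEAD=main@E [fix=C main=E]
After op 9 (commit): HEAD=main@F [fix=C main=F]
ancestors(main=F): ['A', 'C', 'D', 'E', 'F']
ancestors(fix=C): ['A', 'C']
common: ['A', 'C']

Answer: C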